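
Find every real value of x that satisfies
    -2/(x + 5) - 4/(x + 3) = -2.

Multiply both sides by (x + 5)(x + 3):
-2(x + 3) - 4(x + 5) = -2(x + 5)(x + 3).
Expand and collect terms: -2x² - 10x - 4 = 0.
By the quadratic formula, x = (10 ± √68) / -4, so x ≈ -4.5616 or x ≈ -0.4384.
Neither value makes a denominator zero (x ≠ -5, x ≠ -3), so both are valid.

x = -4.5616 or x = -0.4384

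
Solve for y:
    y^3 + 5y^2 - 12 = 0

y = -4.3723 or y = -2 or y = 1.3723

Possible rational roots are divisors of -12. Testing y = -2 gives 0, so (y + 2) is a factor.
Divide: y^3 + 5y^2 - 12 = (y + 2)(y^2 + 3y - 6).
Apply the quadratic formula to y^2 + 3y - 6 = 0: y = (-3 +/- sqrt(33))/2, i.e. y ~= 1.3723 or y ~= -4.3723.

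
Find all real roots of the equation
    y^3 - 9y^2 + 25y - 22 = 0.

y = 2 or y = 2.382 or y = 4.618

Possible rational roots are divisors of -22. Testing y = 2 gives 0, so (y - 2) is a factor.
Divide: y^3 - 9y^2 + 25y - 22 = (y - 2)(y^2 - 7y + 11).
Apply the quadratic formula to y^2 - 7y + 11 = 0: y = (7 +/- sqrt(5))/2, i.e. y ~= 4.618 or y ~= 2.382.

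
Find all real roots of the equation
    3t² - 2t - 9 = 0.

t = -1.4305 or t = 2.0972

Discriminant: (-2)² − 4·3·(-9) = 112.
Quadratic formula: t = (2 ± √112) / 6.
So t = 1/3 + 2·√(7)/3 ≈ 2.0972 or t = 1/3 - 2·√(7)/3 ≈ -1.4305.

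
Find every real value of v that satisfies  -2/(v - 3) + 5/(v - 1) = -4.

v = -0.0752 or v = 3.3252

Multiply both sides by (v - 3)(v - 1):
-2(v - 1) + 5(v - 3) = -4(v - 3)(v - 1).
Expand and collect terms: -4v² + 13v + 1 = 0.
By the quadratic formula, v = (-13 ± √185) / -8, so v ≈ -0.0752 or v ≈ 3.3252.
Neither value makes a denominator zero (v ≠ 3, v ≠ 1), so both are valid.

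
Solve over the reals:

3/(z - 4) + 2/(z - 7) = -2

z = 2.114 or z = 6.386

Multiply both sides by (z - 4)(z - 7):
3(z - 7) + 2(z - 4) = -2(z - 4)(z - 7).
Expand and collect terms: -2z^2 + 17z - 27 = 0.
By the quadratic formula, z = (-17 +/- sqrt(73)) / -4, so z ~= 2.114 or z ~= 6.386.
Neither value makes a denominator zero (z != 4, z != 7), so both are valid.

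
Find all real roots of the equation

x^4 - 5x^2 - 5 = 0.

Let u = x^2. The equation becomes u^2 - 5u - 5 = 0.
By the quadratic formula, u = 5/2 + 3*sqrt(5)/2 or u = 5/2 - 3*sqrt(5)/2.
x^2 = 5/2 + 3*sqrt(5)/2 gives x = +/-sqrt(5/2 + 3*sqrt(5)/2) ~= +/-2.4195.
x^2 = 5/2 - 3*sqrt(5)/2 < 0 has no real solution.

x = -2.4195 or x = 2.4195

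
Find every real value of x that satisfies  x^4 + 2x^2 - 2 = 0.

x = -0.8556 or x = 0.8556

Let u = x^2. The equation becomes u^2 + 2u - 2 = 0.
By the quadratic formula, u = -1 + sqrt(3) or u = -sqrt(3) - 1.
x^2 = -1 + sqrt(3) gives x = +/-sqrt(-1 + sqrt(3)) ~= +/-0.8556.
x^2 = -sqrt(3) - 1 < 0 has no real solution.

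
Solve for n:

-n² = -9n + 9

n = 1.1459 or n = 7.8541

Rearrange to standard form: -n² + 9n - 9 = 0.
Discriminant: (9)² − 4·(-1)·(-9) = 45.
Quadratic formula: n = (-9 ± √45) / (-2).
So n = 9/2 - 3·√(5)/2 ≈ 1.1459 or n = 3·√(5)/2 + 9/2 ≈ 7.8541.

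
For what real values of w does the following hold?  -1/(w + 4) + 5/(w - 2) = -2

Multiply both sides by (w + 4)(w - 2):
-(w - 2) + 5(w + 4) = -2(w + 4)(w - 2).
Expand and collect terms: -2w² - 8w - 6 = 0.
Factor or apply the quadratic formula: w = -3 or w = -1.
Neither value makes a denominator zero (w ≠ -4, w ≠ 2), so both are valid.

w = -3 or w = -1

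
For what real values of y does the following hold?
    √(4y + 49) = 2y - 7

y = 8

Square both sides: 4y + 49 = (2y - 7)².
Expand and rearrange: 4y² - 32y = 0.
Solving gives y = 8 or y = 0.
Check each candidate in the original equation:
  y = 8: √(81) = 9, while 2y - 7 = 9 — valid.
  y = 0: √(49) = 7, while 2y - 7 = -7 — extraneous.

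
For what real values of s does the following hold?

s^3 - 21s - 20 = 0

Possible rational roots are divisors of -20. Testing s = -4 gives 0, so (s + 4) is a factor.
Divide: s^3 - 21s - 20 = (s + 4)(s^2 - 4s - 5).
Factor the quadratic: s = 5 or s = -1.

s = -4 or s = -1 or s = 5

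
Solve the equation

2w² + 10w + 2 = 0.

w = -4.7913 or w = -0.2087

Discriminant: (10)² − 4·2·2 = 84.
Quadratic formula: w = (-10 ± √84) / 4.
So w = -5/2 + √(21)/2 ≈ -0.2087 or w = -5/2 - √(21)/2 ≈ -4.7913.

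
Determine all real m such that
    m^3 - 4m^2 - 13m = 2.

Rearrange: m^3 - 4m^2 - 13m - 2 = 0.
Possible rational roots are divisors of -2. Testing m = -2 gives 0, so (m + 2) is a factor.
Divide: m^3 - 4m^2 - 13m - 2 = (m + 2)(m^2 - 6m - 1).
Apply the quadratic formula to m^2 - 6m - 1 = 0: m = (6 +/- sqrt(40))/2, i.e. m ~= 6.1623 or m ~= -0.1623.

m = -2 or m = -0.1623 or m = 6.1623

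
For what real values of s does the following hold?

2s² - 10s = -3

s = 0.3206 or s = 4.6794

Rearrange to standard form: 2s² - 10s + 3 = 0.
Discriminant: (-10)² − 4·2·3 = 76.
Quadratic formula: s = (10 ± √76) / 4.
So s = √(19)/2 + 5/2 ≈ 4.6794 or s = 5/2 - √(19)/2 ≈ 0.3206.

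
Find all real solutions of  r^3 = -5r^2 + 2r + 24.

Rearrange: r^3 + 5r^2 - 2r - 24 = 0.
Possible rational roots are divisors of -24. Testing r = -3 gives 0, so (r + 3) is a factor.
Divide: r^3 + 5r^2 - 2r - 24 = (r + 3)(r^2 + 2r - 8).
Factor the quadratic: r = 2 or r = -4.

r = -4 or r = -3 or r = 2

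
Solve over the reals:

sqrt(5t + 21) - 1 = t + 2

t = 3

Isolate the radical: sqrt(5t + 21) = t + 3.
Square both sides: 5t + 21 = (t + 3)^2.
Expand and rearrange: t^2 + t - 12 = 0.
Solving gives t = 3 or t = -4.
Check each candidate in the original equation:
  t = 3: sqrt(36) = 6, while t + 3 = 6 — valid.
  t = -4: sqrt(1) = 1, while t + 3 = -1 — extraneous.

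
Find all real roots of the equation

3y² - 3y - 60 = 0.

Factor: 3(y + 4)(y - 5) = 0.
So y = -4 or y = 5.

y = -4 or y = 5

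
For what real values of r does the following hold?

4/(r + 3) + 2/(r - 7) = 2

Multiply both sides by (r + 3)(r - 7):
4(r - 7) + 2(r + 3) = 2(r + 3)(r - 7).
Expand and collect terms: 2r² - 14r - 20 = 0.
By the quadratic formula, r = (14 ± √356) / 4, so r ≈ 8.217 or r ≈ -1.217.
Neither value makes a denominator zero (r ≠ -3, r ≠ 7), so both are valid.

r = -1.217 or r = 8.217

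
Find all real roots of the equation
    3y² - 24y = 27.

y = -1 or y = 9

Bring every term to one side: 3y² - 24y - 27 = 0.
Factor: 3(y - 9)(y + 1) = 0.
So y = 9 or y = -1.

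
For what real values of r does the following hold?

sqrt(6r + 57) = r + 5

Square both sides: 6r + 57 = (r + 5)^2.
Expand and rearrange: r^2 + 4r - 32 = 0.
Solving gives r = 4 or r = -8.
Check each candidate in the original equation:
  r = 4: sqrt(81) = 9, while r + 5 = 9 — valid.
  r = -8: sqrt(9) = 3, while r + 5 = -3 — extraneous.

r = 4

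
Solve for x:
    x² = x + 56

x = -7 or x = 8

Bring every term to one side: x² - x - 56 = 0.
Factor: (x + 7)(x - 8) = 0.
So x = -7 or x = 8.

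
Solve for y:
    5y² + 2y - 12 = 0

y = -1.762 or y = 1.362

Discriminant: (2)² − 4·5·(-12) = 244.
Quadratic formula: y = (-2 ± √244) / 10.
So y = -1/5 + √(61)/5 ≈ 1.362 or y = -√(61)/5 - 1/5 ≈ -1.762.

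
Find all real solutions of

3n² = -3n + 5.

Rearrange to standard form: 3n² + 3n - 5 = 0.
Discriminant: (3)² − 4·3·(-5) = 69.
Quadratic formula: n = (-3 ± √69) / 6.
So n = -1/2 + √(69)/6 ≈ 0.8844 or n = -√(69)/6 - 1/2 ≈ -1.8844.

n = -1.8844 or n = 0.8844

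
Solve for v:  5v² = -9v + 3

v = -2.0874 or v = 0.2874

Rearrange to standard form: 5v² + 9v - 3 = 0.
Discriminant: (9)² − 4·5·(-3) = 141.
Quadratic formula: v = (-9 ± √141) / 10.
So v = -9/10 + √(141)/10 ≈ 0.2874 or v = -√(141)/10 - 9/10 ≈ -2.0874.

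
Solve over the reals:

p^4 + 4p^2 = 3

Let u = p^2. The equation becomes u^2 + 4u - 3 = 0.
By the quadratic formula, u = -2 + sqrt(7) or u = -sqrt(7) - 2.
p^2 = -2 + sqrt(7) gives p = +/-sqrt(-2 + sqrt(7)) ~= +/-0.8036.
p^2 = -sqrt(7) - 2 < 0 has no real solution.

p = -0.8036 or p = 0.8036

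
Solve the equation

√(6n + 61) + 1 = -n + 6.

n = -2

Isolate the radical: √(6n + 61) = -n + 5.
Square both sides: 6n + 61 = (-n + 5)².
Expand and rearrange: n² - 16n - 36 = 0.
Solving gives n = 18 or n = -2.
Check each candidate in the original equation:
  n = 18: √(169) = 13, while -n + 5 = -13 — extraneous.
  n = -2: √(49) = 7, while -n + 5 = 7 — valid.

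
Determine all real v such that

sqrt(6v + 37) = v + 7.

Square both sides: 6v + 37 = (v + 7)^2.
Expand and rearrange: v^2 + 8v + 12 = 0.
Solving gives v = -2 or v = -6.
Check each candidate in the original equation:
  v = -2: sqrt(25) = 5, while v + 7 = 5 — valid.
  v = -6: sqrt(1) = 1, while v + 7 = 1 — valid.

v = -6 or v = -2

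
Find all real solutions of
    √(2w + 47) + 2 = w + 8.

w = 1

Isolate the radical: √(2w + 47) = w + 6.
Square both sides: 2w + 47 = (w + 6)².
Expand and rearrange: w² + 10w - 11 = 0.
Solving gives w = 1 or w = -11.
Check each candidate in the original equation:
  w = 1: √(49) = 7, while w + 6 = 7 — valid.
  w = -11: √(25) = 5, while w + 6 = -5 — extraneous.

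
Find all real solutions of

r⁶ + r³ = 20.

Let u = r³. The equation becomes u² + u - 20 = 0.
Factor: (u - 4)(u + 5) = 0, so u = 4 or u = -5.
r³ = 4 gives r = ∛(4) ≈ 1.5874.
r³ = -5 gives r = -∛(5) ≈ -1.71.

r = -1.71 or r = 1.5874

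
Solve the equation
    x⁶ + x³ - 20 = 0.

x = -1.71 or x = 1.5874

Let u = x³. The equation becomes u² + u - 20 = 0.
Factor: (u + 5)(u - 4) = 0, so u = -5 or u = 4.
x³ = -5 gives x = -∛(5) ≈ -1.71.
x³ = 4 gives x = ∛(4) ≈ 1.5874.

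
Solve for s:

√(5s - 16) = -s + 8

Square both sides: 5s - 16 = (-s + 8)².
Expand and rearrange: s² - 21s + 80 = 0.
Solving gives s = 16 or s = 5.
Check each candidate in the original equation:
  s = 16: √(64) = 8, while -s + 8 = -8 — extraneous.
  s = 5: √(9) = 3, while -s + 8 = 3 — valid.

s = 5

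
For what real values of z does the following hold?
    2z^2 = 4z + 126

Bring every term to one side: 2z^2 - 4z - 126 = 0.
Factor: 2(z + 7)(z - 9) = 0.
So z = -7 or z = 9.

z = -7 or z = 9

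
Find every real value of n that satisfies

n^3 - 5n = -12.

n = -3

Rearrange: n^3 - 5n + 12 = 0.
Possible rational roots are divisors of 12. Testing n = -3 gives 0, so (n + 3) is a factor.
Divide: n^3 - 5n + 12 = (n + 3)(n^2 - 3n + 4).
The quadratic n^2 - 3n + 4 has discriminant -7 < 0, so no further real roots.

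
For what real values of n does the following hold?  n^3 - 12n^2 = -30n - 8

Rearrange: n^3 - 12n^2 + 30n + 8 = 0.
Possible rational roots are divisors of 8. Testing n = 4 gives 0, so (n - 4) is a factor.
Divide: n^3 - 12n^2 + 30n + 8 = (n - 4)(n^2 - 8n - 2).
Apply the quadratic formula to n^2 - 8n - 2 = 0: n = (8 +/- sqrt(72))/2, i.e. n ~= 8.2426 or n ~= -0.2426.

n = -0.2426 or n = 4 or n = 8.2426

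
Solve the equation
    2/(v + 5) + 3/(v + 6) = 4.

v = -5.5931 or v = -4.1569

Multiply both sides by (v + 5)(v + 6):
2(v + 6) + 3(v + 5) = 4(v + 5)(v + 6).
Expand and collect terms: 4v^2 + 39v + 93 = 0.
By the quadratic formula, v = (-39 +/- sqrt(33)) / 8, so v ~= -4.1569 or v ~= -5.5931.
Neither value makes a denominator zero (v != -5, v != -6), so both are valid.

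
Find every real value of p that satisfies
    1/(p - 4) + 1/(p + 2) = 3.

Multiply both sides by (p - 4)(p + 2):
(p + 2) + (p - 4) = 3(p - 4)(p + 2).
Expand and collect terms: 3p² - 8p - 22 = 0.
By the quadratic formula, p = (8 ± √328) / 6, so p ≈ 4.3518 or p ≈ -1.6851.
Neither value makes a denominator zero (p ≠ 4, p ≠ -2), so both are valid.

p = -1.6851 or p = 4.3518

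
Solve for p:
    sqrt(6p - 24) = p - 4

Square both sides: 6p - 24 = (p - 4)^2.
Expand and rearrange: p^2 - 14p + 40 = 0.
Solving gives p = 10 or p = 4.
Check each candidate in the original equation:
  p = 10: sqrt(36) = 6, while p - 4 = 6 — valid.
  p = 4: sqrt(0) = 0, while p - 4 = 0 — valid.

p = 4 or p = 10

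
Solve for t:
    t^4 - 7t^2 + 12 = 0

t = -2 or t = -1.7321 or t = 1.7321 or t = 2

Let u = t^2. The equation becomes u^2 - 7u + 12 = 0.
Factor: (u - 4)(u - 3) = 0, so u = 4 or u = 3.
t^2 = 4 gives t = +/-2.
t^2 = 3 gives t = +/-sqrt(3) ~= +/-1.7321.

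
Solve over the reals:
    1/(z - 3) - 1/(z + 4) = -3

Multiply both sides by (z - 3)(z + 4):
(z + 4) - (z - 3) = -3(z - 3)(z + 4).
Expand and collect terms: -3z^2 - 3z + 29 = 0.
By the quadratic formula, z = (3 +/- sqrt(357)) / -6, so z ~= -3.6491 or z ~= 2.6491.
Neither value makes a denominator zero (z != 3, z != -4), so both are valid.

z = -3.6491 or z = 2.6491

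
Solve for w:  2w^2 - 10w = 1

Rearrange to standard form: 2w^2 - 10w - 1 = 0.
Discriminant: (-10)^2 - 4*2*(-1) = 108.
Quadratic formula: w = (10 +/- sqrt(108)) / 4.
So w = 5/2 + 3*sqrt(3)/2 ~= 5.0981 or w = 5/2 - 3*sqrt(3)/2 ~= -0.0981.

w = -0.0981 or w = 5.0981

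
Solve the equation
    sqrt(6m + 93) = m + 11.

Square both sides: 6m + 93 = (m + 11)^2.
Expand and rearrange: m^2 + 16m + 28 = 0.
Solving gives m = -2 or m = -14.
Check each candidate in the original equation:
  m = -2: sqrt(81) = 9, while m + 11 = 9 — valid.
  m = -14: sqrt(9) = 3, while m + 11 = -3 — extraneous.

m = -2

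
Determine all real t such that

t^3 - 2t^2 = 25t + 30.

t = -3 or t = -1.5311 or t = 6.5311

Rearrange: t^3 - 2t^2 - 25t - 30 = 0.
Possible rational roots are divisors of -30. Testing t = -3 gives 0, so (t + 3) is a factor.
Divide: t^3 - 2t^2 - 25t - 30 = (t + 3)(t^2 - 5t - 10).
Apply the quadratic formula to t^2 - 5t - 10 = 0: t = (5 +/- sqrt(65))/2, i.e. t ~= 6.5311 or t ~= -1.5311.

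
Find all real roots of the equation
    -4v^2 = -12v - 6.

v = -0.4365 or v = 3.4365

Rearrange to standard form: -4v^2 + 12v + 6 = 0.
Discriminant: (12)^2 - 4*(-4)*6 = 240.
Quadratic formula: v = (-12 +/- sqrt(240)) / (-8).
So v = 3/2 - sqrt(15)/2 ~= -0.4365 or v = 3/2 + sqrt(15)/2 ~= 3.4365.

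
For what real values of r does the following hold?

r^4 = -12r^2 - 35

No real solutions.

Let u = r^2. The equation becomes u^2 + 12u + 35 = 0.
Factor: (u + 5)(u + 7) = 0, so u = -5 or u = -7.
r^2 = -5 < 0 has no real solution.
r^2 = -7 < 0 has no real solution.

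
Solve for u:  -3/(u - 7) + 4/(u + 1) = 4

Multiply both sides by (u - 7)(u + 1):
-3(u + 1) + 4(u - 7) = 4(u - 7)(u + 1).
Expand and collect terms: 4u² - 25u + 3 = 0.
By the quadratic formula, u = (25 ± √577) / 8, so u ≈ 6.1276 or u ≈ 0.1224.
Neither value makes a denominator zero (u ≠ 7, u ≠ -1), so both are valid.

u = 0.1224 or u = 6.1276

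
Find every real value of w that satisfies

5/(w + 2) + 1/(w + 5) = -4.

Multiply both sides by (w + 2)(w + 5):
5(w + 5) + (w + 2) = -4(w + 2)(w + 5).
Expand and collect terms: -4w² - 34w - 67 = 0.
By the quadratic formula, w = (34 ± √84) / -8, so w ≈ -5.3956 or w ≈ -3.1044.
Neither value makes a denominator zero (w ≠ -2, w ≠ -5), so both are valid.

w = -5.3956 or w = -3.1044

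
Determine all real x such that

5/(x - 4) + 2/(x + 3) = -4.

x = -3.5984 or x = 2.8484

Multiply both sides by (x - 4)(x + 3):
5(x + 3) + 2(x - 4) = -4(x - 4)(x + 3).
Expand and collect terms: -4x² - 3x + 41 = 0.
By the quadratic formula, x = (3 ± √665) / -8, so x ≈ -3.5984 or x ≈ 2.8484.
Neither value makes a denominator zero (x ≠ 4, x ≠ -3), so both are valid.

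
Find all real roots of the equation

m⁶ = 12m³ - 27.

Let u = m³. The equation becomes u² - 12u + 27 = 0.
Factor: (u - 3)(u - 9) = 0, so u = 3 or u = 9.
m³ = 3 gives m = ∛(3) ≈ 1.4422.
m³ = 9 gives m = ∛(9) ≈ 2.0801.

m = 1.4422 or m = 2.0801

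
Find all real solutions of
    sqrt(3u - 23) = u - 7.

u = 8 or u = 9

Square both sides: 3u - 23 = (u - 7)^2.
Expand and rearrange: u^2 - 17u + 72 = 0.
Solving gives u = 9 or u = 8.
Check each candidate in the original equation:
  u = 9: sqrt(4) = 2, while u - 7 = 2 — valid.
  u = 8: sqrt(1) = 1, while u - 7 = 1 — valid.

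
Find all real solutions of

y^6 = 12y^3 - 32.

Let u = y^3. The equation becomes u^2 - 12u + 32 = 0.
Factor: (u - 8)(u - 4) = 0, so u = 8 or u = 4.
y^3 = 8 gives y = 2.
y^3 = 4 gives y = (4)^(1/3) ~= 1.5874.

y = 1.5874 or y = 2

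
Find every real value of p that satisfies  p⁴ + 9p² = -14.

No real solutions.

Let u = p². The equation becomes u² + 9u + 14 = 0.
Factor: (u + 2)(u + 7) = 0, so u = -2 or u = -7.
p² = -2 < 0 has no real solution.
p² = -7 < 0 has no real solution.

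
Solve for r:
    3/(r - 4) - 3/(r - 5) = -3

r = 3.382 or r = 5.618

Multiply both sides by (r - 4)(r - 5):
3(r - 5) - 3(r - 4) = -3(r - 4)(r - 5).
Expand and collect terms: -3r² + 27r - 57 = 0.
By the quadratic formula, r = (-27 ± √45) / -6, so r ≈ 3.382 or r ≈ 5.618.
Neither value makes a denominator zero (r ≠ 4, r ≠ 5), so both are valid.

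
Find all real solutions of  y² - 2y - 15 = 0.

y = -3 or y = 5

Factor: (y + 3)(y - 5) = 0.
So y = -3 or y = 5.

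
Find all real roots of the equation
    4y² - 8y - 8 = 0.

Discriminant: (-8)² − 4·4·(-8) = 192.
Quadratic formula: y = (8 ± √192) / 8.
So y = 1 + √(3) ≈ 2.7321 or y = 1 - √(3) ≈ -0.7321.

y = -0.7321 or y = 2.7321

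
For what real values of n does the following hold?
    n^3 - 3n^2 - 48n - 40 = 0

n = -5 or n = -0.899 or n = 8.899

Possible rational roots are divisors of -40. Testing n = -5 gives 0, so (n + 5) is a factor.
Divide: n^3 - 3n^2 - 48n - 40 = (n + 5)(n^2 - 8n - 8).
Apply the quadratic formula to n^2 - 8n - 8 = 0: n = (8 +/- sqrt(96))/2, i.e. n ~= 8.899 or n ~= -0.899.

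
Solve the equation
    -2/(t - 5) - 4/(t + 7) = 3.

Multiply both sides by (t - 5)(t + 7):
-2(t + 7) - 4(t - 5) = 3(t - 5)(t + 7).
Expand and collect terms: 3t² + 12t - 111 = 0.
By the quadratic formula, t = (-12 ± √1476) / 6, so t ≈ 4.4031 or t ≈ -8.4031.
Neither value makes a denominator zero (t ≠ 5, t ≠ -7), so both are valid.

t = -8.4031 or t = 4.4031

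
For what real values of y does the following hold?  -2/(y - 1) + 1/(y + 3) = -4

y = -3.2235 or y = 1.4735

Multiply both sides by (y - 1)(y + 3):
-2(y + 3) + (y - 1) = -4(y - 1)(y + 3).
Expand and collect terms: -4y² - 7y + 19 = 0.
By the quadratic formula, y = (7 ± √353) / -8, so y ≈ -3.2235 or y ≈ 1.4735.
Neither value makes a denominator zero (y ≠ 1, y ≠ -3), so both are valid.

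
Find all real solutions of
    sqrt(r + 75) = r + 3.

r = 6

Square both sides: r + 75 = (r + 3)^2.
Expand and rearrange: r^2 + 5r - 66 = 0.
Solving gives r = 6 or r = -11.
Check each candidate in the original equation:
  r = 6: sqrt(81) = 9, while r + 3 = 9 — valid.
  r = -11: sqrt(64) = 8, while r + 3 = -8 — extraneous.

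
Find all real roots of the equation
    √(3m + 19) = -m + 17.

m = 10

Square both sides: 3m + 19 = (-m + 17)².
Expand and rearrange: m² - 37m + 270 = 0.
Solving gives m = 27 or m = 10.
Check each candidate in the original equation:
  m = 27: √(100) = 10, while -m + 17 = -10 — extraneous.
  m = 10: √(49) = 7, while -m + 17 = 7 — valid.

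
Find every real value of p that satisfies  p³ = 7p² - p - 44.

p = -2.1401 or p = 4 or p = 5.1401

Rearrange: p³ - 7p² + p + 44 = 0.
Possible rational roots are divisors of 44. Testing p = 4 gives 0, so (p - 4) is a factor.
Divide: p³ - 7p² + p + 44 = (p - 4)(p² - 3p - 11).
Apply the quadratic formula to p² - 3p - 11 = 0: p = (3 ± √53)/2, i.e. p ≈ 5.1401 or p ≈ -2.1401.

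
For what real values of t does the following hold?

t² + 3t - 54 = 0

t = -9 or t = 6

Factor: (t + 9)(t - 6) = 0.
So t = -9 or t = 6.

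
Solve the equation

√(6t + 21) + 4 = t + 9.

t = -2

Isolate the radical: √(6t + 21) = t + 5.
Square both sides: 6t + 21 = (t + 5)².
Expand and rearrange: t² + 4t + 4 = 0.
This gives the repeated root t = -2.
Check in the original equation:
  t = -2: √(9) = 3, while t + 5 = 3 — valid.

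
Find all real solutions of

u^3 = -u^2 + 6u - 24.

u = -4

Rearrange: u^3 + u^2 - 6u + 24 = 0.
Possible rational roots are divisors of 24. Testing u = -4 gives 0, so (u + 4) is a factor.
Divide: u^3 + u^2 - 6u + 24 = (u + 4)(u^2 - 3u + 6).
The quadratic u^2 - 3u + 6 has discriminant -15 < 0, so no further real roots.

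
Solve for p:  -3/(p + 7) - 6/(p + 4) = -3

p = -6.4495 or p = -1.5505

Multiply both sides by (p + 7)(p + 4):
-3(p + 4) - 6(p + 7) = -3(p + 7)(p + 4).
Expand and collect terms: -3p² - 24p - 30 = 0.
By the quadratic formula, p = (24 ± √216) / -6, so p ≈ -6.4495 or p ≈ -1.5505.
Neither value makes a denominator zero (p ≠ -7, p ≠ -4), so both are valid.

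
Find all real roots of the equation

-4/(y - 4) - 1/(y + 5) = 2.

Multiply both sides by (y - 4)(y + 5):
-4(y + 5) - (y - 4) = 2(y - 4)(y + 5).
Expand and collect terms: 2y² + 7y - 24 = 0.
By the quadratic formula, y = (-7 ± √241) / 4, so y ≈ 2.131 or y ≈ -5.631.
Neither value makes a denominator zero (y ≠ 4, y ≠ -5), so both are valid.

y = -5.631 or y = 2.131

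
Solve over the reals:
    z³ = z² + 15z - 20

z = -4 or z = 1.382 or z = 3.618

Rearrange: z³ - z² - 15z + 20 = 0.
Possible rational roots are divisors of 20. Testing z = -4 gives 0, so (z + 4) is a factor.
Divide: z³ - z² - 15z + 20 = (z + 4)(z² - 5z + 5).
Apply the quadratic formula to z² - 5z + 5 = 0: z = (5 ± √5)/2, i.e. z ≈ 3.618 or z ≈ 1.382.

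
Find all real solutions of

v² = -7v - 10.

Bring every term to one side: v² + 7v + 10 = 0.
Factor: (v + 5)(v + 2) = 0.
So v = -5 or v = -2.

v = -5 or v = -2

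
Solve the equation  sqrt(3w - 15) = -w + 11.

Square both sides: 3w - 15 = (-w + 11)^2.
Expand and rearrange: w^2 - 25w + 136 = 0.
Solving gives w = 17 or w = 8.
Check each candidate in the original equation:
  w = 17: sqrt(36) = 6, while -w + 11 = -6 — extraneous.
  w = 8: sqrt(9) = 3, while -w + 11 = 3 — valid.

w = 8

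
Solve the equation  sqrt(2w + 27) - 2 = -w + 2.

Isolate the radical: sqrt(2w + 27) = -w + 4.
Square both sides: 2w + 27 = (-w + 4)^2.
Expand and rearrange: w^2 - 10w - 11 = 0.
Solving gives w = 11 or w = -1.
Check each candidate in the original equation:
  w = 11: sqrt(49) = 7, while -w + 4 = -7 — extraneous.
  w = -1: sqrt(25) = 5, while -w + 4 = 5 — valid.

w = -1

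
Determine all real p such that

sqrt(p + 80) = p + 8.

p = 1

Square both sides: p + 80 = (p + 8)^2.
Expand and rearrange: p^2 + 15p - 16 = 0.
Solving gives p = 1 or p = -16.
Check each candidate in the original equation:
  p = 1: sqrt(81) = 9, while p + 8 = 9 — valid.
  p = -16: sqrt(64) = 8, while p + 8 = -8 — extraneous.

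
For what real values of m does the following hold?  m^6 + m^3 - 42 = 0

Let u = m^3. The equation becomes u^2 + u - 42 = 0.
Factor: (u - 6)(u + 7) = 0, so u = 6 or u = -7.
m^3 = 6 gives m = (6)^(1/3) ~= 1.8171.
m^3 = -7 gives m = -(7)^(1/3) ~= -1.9129.

m = -1.9129 or m = 1.8171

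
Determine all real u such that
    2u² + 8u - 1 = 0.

u = -4.1213 or u = 0.1213

Discriminant: (8)² − 4·2·(-1) = 72.
Quadratic formula: u = (-8 ± √72) / 4.
So u = -2 + 3·√(2)/2 ≈ 0.1213 or u = -3·√(2)/2 - 2 ≈ -4.1213.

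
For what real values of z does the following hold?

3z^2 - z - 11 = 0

Discriminant: (-1)^2 - 4*3*(-11) = 133.
Quadratic formula: z = (1 +/- sqrt(133)) / 6.
So z = 1/6 + sqrt(133)/6 ~= 2.0888 or z = 1/6 - sqrt(133)/6 ~= -1.7554.

z = -1.7554 or z = 2.0888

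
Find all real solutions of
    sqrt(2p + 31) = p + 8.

Square both sides: 2p + 31 = (p + 8)^2.
Expand and rearrange: p^2 + 14p + 33 = 0.
Solving gives p = -3 or p = -11.
Check each candidate in the original equation:
  p = -3: sqrt(25) = 5, while p + 8 = 5 — valid.
  p = -11: sqrt(9) = 3, while p + 8 = -3 — extraneous.

p = -3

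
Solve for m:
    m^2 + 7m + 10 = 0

m = -5 or m = -2

Factor: (m + 5)(m + 2) = 0.
So m = -5 or m = -2.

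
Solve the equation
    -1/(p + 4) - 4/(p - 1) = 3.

Multiply both sides by (p + 4)(p - 1):
-(p - 1) - 4(p + 4) = 3(p + 4)(p - 1).
Expand and collect terms: 3p² + 14p + 3 = 0.
By the quadratic formula, p = (-14 ± √160) / 6, so p ≈ -0.2251 or p ≈ -4.4415.
Neither value makes a denominator zero (p ≠ -4, p ≠ 1), so both are valid.

p = -4.4415 or p = -0.2251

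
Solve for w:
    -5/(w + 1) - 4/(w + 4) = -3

Multiply both sides by (w + 1)(w + 4):
-5(w + 4) - 4(w + 1) = -3(w + 1)(w + 4).
Expand and collect terms: -3w^2 - 6w + 12 = 0.
By the quadratic formula, w = (6 +/- sqrt(180)) / -6, so w ~= -3.2361 or w ~= 1.2361.
Neither value makes a denominator zero (w != -1, w != -4), so both are valid.

w = -3.2361 or w = 1.2361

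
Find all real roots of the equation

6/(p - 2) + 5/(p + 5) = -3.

Multiply both sides by (p - 2)(p + 5):
6(p + 5) + 5(p - 2) = -3(p - 2)(p + 5).
Expand and collect terms: -3p² - 20p + 10 = 0.
By the quadratic formula, p = (20 ± √520) / -6, so p ≈ -7.1339 or p ≈ 0.4673.
Neither value makes a denominator zero (p ≠ 2, p ≠ -5), so both are valid.

p = -7.1339 or p = 0.4673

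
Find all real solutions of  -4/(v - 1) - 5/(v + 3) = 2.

v = -6.4221 or v = -0.0779

Multiply both sides by (v - 1)(v + 3):
-4(v + 3) - 5(v - 1) = 2(v - 1)(v + 3).
Expand and collect terms: 2v² + 13v + 1 = 0.
By the quadratic formula, v = (-13 ± √161) / 4, so v ≈ -0.0779 or v ≈ -6.4221.
Neither value makes a denominator zero (v ≠ 1, v ≠ -3), so both are valid.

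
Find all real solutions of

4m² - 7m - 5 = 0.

m = -0.5447 or m = 2.2947

Discriminant: (-7)² − 4·4·(-5) = 129.
Quadratic formula: m = (7 ± √129) / 8.
So m = 7/8 + √(129)/8 ≈ 2.2947 or m = 7/8 - √(129)/8 ≈ -0.5447.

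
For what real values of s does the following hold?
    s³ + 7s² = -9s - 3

s = -5.4495 or s = -1 or s = -0.5505

Rearrange: s³ + 7s² + 9s + 3 = 0.
Possible rational roots are divisors of 3. Testing s = -1 gives 0, so (s + 1) is a factor.
Divide: s³ + 7s² + 9s + 3 = (s + 1)(s² + 6s + 3).
Apply the quadratic formula to s² + 6s + 3 = 0: s = (-6 ± √24)/2, i.e. s ≈ -0.5505 or s ≈ -5.4495.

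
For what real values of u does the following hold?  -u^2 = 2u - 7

u = -3.8284 or u = 1.8284

Rearrange to standard form: -u^2 - 2u + 7 = 0.
Discriminant: (-2)^2 - 4*(-1)*7 = 32.
Quadratic formula: u = (2 +/- sqrt(32)) / (-2).
So u = -2*sqrt(2) - 1 ~= -3.8284 or u = -1 + 2*sqrt(2) ~= 1.8284.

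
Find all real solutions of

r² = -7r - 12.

r = -4 or r = -3

Bring every term to one side: r² + 7r + 12 = 0.
Factor: (r + 3)(r + 4) = 0.
So r = -3 or r = -4.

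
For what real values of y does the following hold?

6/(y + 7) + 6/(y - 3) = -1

Multiply both sides by (y + 7)(y - 3):
6(y - 3) + 6(y + 7) = -(y + 7)(y - 3).
Expand and collect terms: -y² - 16y - 3 = 0.
By the quadratic formula, y = (16 ± √244) / -2, so y ≈ -15.8102 or y ≈ -0.1898.
Neither value makes a denominator zero (y ≠ -7, y ≠ 3), so both are valid.

y = -15.8102 or y = -0.1898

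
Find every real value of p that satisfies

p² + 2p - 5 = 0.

Discriminant: (2)² − 4·1·(-5) = 24.
Quadratic formula: p = (-2 ± √24) / 2.
So p = -1 + √(6) ≈ 1.4495 or p = -√(6) - 1 ≈ -3.4495.

p = -3.4495 or p = 1.4495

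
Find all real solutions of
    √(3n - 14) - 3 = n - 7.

Isolate the radical: √(3n - 14) = n - 4.
Square both sides: 3n - 14 = (n - 4)².
Expand and rearrange: n² - 11n + 30 = 0.
Solving gives n = 6 or n = 5.
Check each candidate in the original equation:
  n = 6: √(4) = 2, while n - 4 = 2 — valid.
  n = 5: √(1) = 1, while n - 4 = 1 — valid.

n = 5 or n = 6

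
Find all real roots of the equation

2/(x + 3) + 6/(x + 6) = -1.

Multiply both sides by (x + 3)(x + 6):
2(x + 6) + 6(x + 3) = -(x + 3)(x + 6).
Expand and collect terms: -x^2 - 17x - 48 = 0.
By the quadratic formula, x = (17 +/- sqrt(97)) / -2, so x ~= -13.4244 or x ~= -3.5756.
Neither value makes a denominator zero (x != -3, x != -6), so both are valid.

x = -13.4244 or x = -3.5756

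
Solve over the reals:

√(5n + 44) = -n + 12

Square both sides: 5n + 44 = (-n + 12)².
Expand and rearrange: n² - 29n + 100 = 0.
Solving gives n = 25 or n = 4.
Check each candidate in the original equation:
  n = 25: √(169) = 13, while -n + 12 = -13 — extraneous.
  n = 4: √(64) = 8, while -n + 12 = 8 — valid.

n = 4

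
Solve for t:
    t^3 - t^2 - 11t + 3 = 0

t = -3 or t = 0.2679 or t = 3.7321

Possible rational roots are divisors of 3. Testing t = -3 gives 0, so (t + 3) is a factor.
Divide: t^3 - t^2 - 11t + 3 = (t + 3)(t^2 - 4t + 1).
Apply the quadratic formula to t^2 - 4t + 1 = 0: t = (4 +/- sqrt(12))/2, i.e. t ~= 3.7321 or t ~= 0.2679.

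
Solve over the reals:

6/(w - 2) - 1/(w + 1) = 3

Multiply both sides by (w - 2)(w + 1):
6(w + 1) - (w - 2) = 3(w - 2)(w + 1).
Expand and collect terms: 3w^2 - 8w - 14 = 0.
By the quadratic formula, w = (8 +/- sqrt(232)) / 6, so w ~= 3.8719 or w ~= -1.2053.
Neither value makes a denominator zero (w != 2, w != -1), so both are valid.

w = -1.2053 or w = 3.8719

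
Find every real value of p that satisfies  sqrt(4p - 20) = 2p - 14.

p = 9

Square both sides: 4p - 20 = (2p - 14)^2.
Expand and rearrange: 4p^2 - 60p + 216 = 0.
Solving gives p = 9 or p = 6.
Check each candidate in the original equation:
  p = 9: sqrt(16) = 4, while 2p - 14 = 4 — valid.
  p = 6: sqrt(4) = 2, while 2p - 14 = -2 — extraneous.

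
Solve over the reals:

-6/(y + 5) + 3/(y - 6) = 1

Multiply both sides by (y + 5)(y - 6):
-6(y - 6) + 3(y + 5) = (y + 5)(y - 6).
Expand and collect terms: y² + 2y - 81 = 0.
By the quadratic formula, y = (-2 ± √328) / 2, so y ≈ 8.0554 or y ≈ -10.0554.
Neither value makes a denominator zero (y ≠ -5, y ≠ 6), so both are valid.

y = -10.0554 or y = 8.0554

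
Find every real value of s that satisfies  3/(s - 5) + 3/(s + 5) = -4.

s = -5.8059 or s = 4.3059

Multiply both sides by (s - 5)(s + 5):
3(s + 5) + 3(s - 5) = -4(s - 5)(s + 5).
Expand and collect terms: -4s² - 6s + 100 = 0.
By the quadratic formula, s = (6 ± √1636) / -8, so s ≈ -5.8059 or s ≈ 4.3059.
Neither value makes a denominator zero (s ≠ 5, s ≠ -5), so both are valid.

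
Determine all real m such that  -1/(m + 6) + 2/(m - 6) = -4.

m = -5.7389 or m = 5.4889

Multiply both sides by (m + 6)(m - 6):
-(m - 6) + 2(m + 6) = -4(m + 6)(m - 6).
Expand and collect terms: -4m² - m + 126 = 0.
By the quadratic formula, m = (1 ± √2017) / -8, so m ≈ -5.7389 or m ≈ 5.4889.
Neither value makes a denominator zero (m ≠ -6, m ≠ 6), so both are valid.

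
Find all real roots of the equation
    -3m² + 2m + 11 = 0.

Discriminant: (2)² − 4·(-3)·11 = 136.
Quadratic formula: m = (-2 ± √136) / (-6).
So m = 1/3 - √(34)/3 ≈ -1.6103 or m = 1/3 + √(34)/3 ≈ 2.277.

m = -1.6103 or m = 2.277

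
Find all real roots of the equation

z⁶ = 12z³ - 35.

z = 1.71 or z = 1.9129

Let u = z³. The equation becomes u² - 12u + 35 = 0.
Factor: (u - 5)(u - 7) = 0, so u = 5 or u = 7.
z³ = 5 gives z = ∛(5) ≈ 1.71.
z³ = 7 gives z = ∛(7) ≈ 1.9129.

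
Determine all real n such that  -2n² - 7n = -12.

Rearrange to standard form: -2n² - 7n + 12 = 0.
Discriminant: (-7)² − 4·(-2)·12 = 145.
Quadratic formula: n = (7 ± √145) / (-4).
So n = -√(145)/4 - 7/4 ≈ -4.7604 or n = -7/4 + √(145)/4 ≈ 1.2604.

n = -4.7604 or n = 1.2604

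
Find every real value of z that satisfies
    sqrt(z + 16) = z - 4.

Square both sides: z + 16 = (z - 4)^2.
Expand and rearrange: z^2 - 9z = 0.
Solving gives z = 9 or z = 0.
Check each candidate in the original equation:
  z = 9: sqrt(25) = 5, while z - 4 = 5 — valid.
  z = 0: sqrt(16) = 4, while z - 4 = -4 — extraneous.

z = 9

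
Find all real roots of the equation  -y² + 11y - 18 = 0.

y = 2 or y = 9

Factor: -1(y - 9)(y - 2) = 0.
So y = 9 or y = 2.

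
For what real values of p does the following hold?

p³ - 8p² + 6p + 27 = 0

p = -1.4051 or p = 3 or p = 6.4051

Possible rational roots are divisors of 27. Testing p = 3 gives 0, so (p - 3) is a factor.
Divide: p³ - 8p² + 6p + 27 = (p - 3)(p² - 5p - 9).
Apply the quadratic formula to p² - 5p - 9 = 0: p = (5 ± √61)/2, i.e. p ≈ 6.4051 or p ≈ -1.4051.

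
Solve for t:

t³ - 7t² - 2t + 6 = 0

t = -1 or t = 0.8377 or t = 7.1623

Possible rational roots are divisors of 6. Testing t = -1 gives 0, so (t + 1) is a factor.
Divide: t³ - 7t² - 2t + 6 = (t + 1)(t² - 8t + 6).
Apply the quadratic formula to t² - 8t + 6 = 0: t = (8 ± √40)/2, i.e. t ≈ 7.1623 or t ≈ 0.8377.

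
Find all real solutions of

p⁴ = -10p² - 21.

No real solutions.

Let u = p². The equation becomes u² + 10u + 21 = 0.
Factor: (u + 7)(u + 3) = 0, so u = -7 or u = -3.
p² = -7 < 0 has no real solution.
p² = -3 < 0 has no real solution.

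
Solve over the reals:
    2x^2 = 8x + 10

Bring every term to one side: 2x^2 - 8x - 10 = 0.
Factor: 2(x - 5)(x + 1) = 0.
So x = 5 or x = -1.

x = -1 or x = 5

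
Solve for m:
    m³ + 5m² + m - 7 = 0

m = -4.4142 or m = -1.5858 or m = 1

Possible rational roots are divisors of -7. Testing m = 1 gives 0, so (m - 1) is a factor.
Divide: m³ + 5m² + m - 7 = (m - 1)(m² + 6m + 7).
Apply the quadratic formula to m² + 6m + 7 = 0: m = (-6 ± √8)/2, i.e. m ≈ -1.5858 or m ≈ -4.4142.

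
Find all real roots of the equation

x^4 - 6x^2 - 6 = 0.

x = -2.6216 or x = 2.6216

Let u = x^2. The equation becomes u^2 - 6u - 6 = 0.
By the quadratic formula, u = 3 + sqrt(15) or u = 3 - sqrt(15).
x^2 = 3 + sqrt(15) gives x = +/-sqrt(3 + sqrt(15)) ~= +/-2.6216.
x^2 = 3 - sqrt(15) < 0 has no real solution.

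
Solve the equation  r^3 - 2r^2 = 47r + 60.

r = -5 or r = -1.4244 or r = 8.4244

Rearrange: r^3 - 2r^2 - 47r - 60 = 0.
Possible rational roots are divisors of -60. Testing r = -5 gives 0, so (r + 5) is a factor.
Divide: r^3 - 2r^2 - 47r - 60 = (r + 5)(r^2 - 7r - 12).
Apply the quadratic formula to r^2 - 7r - 12 = 0: r = (7 +/- sqrt(97))/2, i.e. r ~= 8.4244 or r ~= -1.4244.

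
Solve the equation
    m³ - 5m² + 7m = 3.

Rearrange: m³ - 5m² + 7m - 3 = 0.
Possible rational roots are divisors of -3. Testing m = 3 gives 0, so (m - 3) is a factor.
Divide: m³ - 5m² + 7m - 3 = (m - 3)(m² - 2m + 1).
The quadratic has the repeated root m = 1.

m = 1 or m = 3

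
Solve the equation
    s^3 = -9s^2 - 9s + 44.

Rearrange: s^3 + 9s^2 + 9s - 44 = 0.
Possible rational roots are divisors of -44. Testing s = -4 gives 0, so (s + 4) is a factor.
Divide: s^3 + 9s^2 + 9s - 44 = (s + 4)(s^2 + 5s - 11).
Apply the quadratic formula to s^2 + 5s - 11 = 0: s = (-5 +/- sqrt(69))/2, i.e. s ~= 1.6533 or s ~= -6.6533.

s = -6.6533 or s = -4 or s = 1.6533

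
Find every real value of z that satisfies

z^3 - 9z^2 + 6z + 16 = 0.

z = -1 or z = 2 or z = 8

Possible rational roots are divisors of 16. Testing z = 2 gives 0, so (z - 2) is a factor.
Divide: z^3 - 9z^2 + 6z + 16 = (z - 2)(z^2 - 7z - 8).
Factor the quadratic: z = 8 or z = -1.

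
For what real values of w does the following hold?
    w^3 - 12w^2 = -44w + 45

Rearrange: w^3 - 12w^2 + 44w - 45 = 0.
Possible rational roots are divisors of -45. Testing w = 5 gives 0, so (w - 5) is a factor.
Divide: w^3 - 12w^2 + 44w - 45 = (w - 5)(w^2 - 7w + 9).
Apply the quadratic formula to w^2 - 7w + 9 = 0: w = (7 +/- sqrt(13))/2, i.e. w ~= 5.3028 or w ~= 1.6972.

w = 1.6972 or w = 5 or w = 5.3028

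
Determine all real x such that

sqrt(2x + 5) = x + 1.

x = 2

Square both sides: 2x + 5 = (x + 1)^2.
Expand and rearrange: x^2 - 4 = 0.
Solving gives x = 2 or x = -2.
Check each candidate in the original equation:
  x = 2: sqrt(9) = 3, while x + 1 = 3 — valid.
  x = -2: sqrt(1) = 1, while x + 1 = -1 — extraneous.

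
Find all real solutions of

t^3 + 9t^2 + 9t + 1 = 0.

t = -7.873 or t = -1 or t = -0.127

Possible rational roots are divisors of 1. Testing t = -1 gives 0, so (t + 1) is a factor.
Divide: t^3 + 9t^2 + 9t + 1 = (t + 1)(t^2 + 8t + 1).
Apply the quadratic formula to t^2 + 8t + 1 = 0: t = (-8 +/- sqrt(60))/2, i.e. t ~= -0.127 or t ~= -7.873.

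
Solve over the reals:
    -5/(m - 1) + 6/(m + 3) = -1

m = -6.6235 or m = 3.6235

Multiply both sides by (m - 1)(m + 3):
-5(m + 3) + 6(m - 1) = -(m - 1)(m + 3).
Expand and collect terms: -m^2 - 3m + 24 = 0.
By the quadratic formula, m = (3 +/- sqrt(105)) / -2, so m ~= -6.6235 or m ~= 3.6235.
Neither value makes a denominator zero (m != 1, m != -3), so both are valid.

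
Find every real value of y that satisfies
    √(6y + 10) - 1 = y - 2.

Isolate the radical: √(6y + 10) = y - 1.
Square both sides: 6y + 10 = (y - 1)².
Expand and rearrange: y² - 8y - 9 = 0.
Solving gives y = 9 or y = -1.
Check each candidate in the original equation:
  y = 9: √(64) = 8, while y - 1 = 8 — valid.
  y = -1: √(4) = 2, while y - 1 = -2 — extraneous.

y = 9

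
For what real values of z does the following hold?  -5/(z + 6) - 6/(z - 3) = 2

Multiply both sides by (z + 6)(z - 3):
-5(z - 3) - 6(z + 6) = 2(z + 6)(z - 3).
Expand and collect terms: 2z² + 17z - 15 = 0.
By the quadratic formula, z = (-17 ± √409) / 4, so z ≈ 0.8059 or z ≈ -9.3059.
Neither value makes a denominator zero (z ≠ -6, z ≠ 3), so both are valid.

z = -9.3059 or z = 0.8059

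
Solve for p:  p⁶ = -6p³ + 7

Let u = p³. The equation becomes u² + 6u - 7 = 0.
Factor: (u - 1)(u + 7) = 0, so u = 1 or u = -7.
p³ = 1 gives p = 1.
p³ = -7 gives p = -∛(7) ≈ -1.9129.

p = -1.9129 or p = 1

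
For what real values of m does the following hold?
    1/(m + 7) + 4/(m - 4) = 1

Multiply both sides by (m + 7)(m - 4):
(m - 4) + 4(m + 7) = (m + 7)(m - 4).
Expand and collect terms: m^2 - 2m - 52 = 0.
By the quadratic formula, m = (2 +/- sqrt(212)) / 2, so m ~= 8.2801 or m ~= -6.2801.
Neither value makes a denominator zero (m != -7, m != 4), so both are valid.

m = -6.2801 or m = 8.2801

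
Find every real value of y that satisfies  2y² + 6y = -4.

y = -2 or y = -1

Bring every term to one side: 2y² + 6y + 4 = 0.
Factor: 2(y + 2)(y + 1) = 0.
So y = -2 or y = -1.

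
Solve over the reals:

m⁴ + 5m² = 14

m = -1.4142 or m = 1.4142

Let u = m². The equation becomes u² + 5u - 14 = 0.
Factor: (u + 7)(u - 2) = 0, so u = -7 or u = 2.
m² = -7 < 0 has no real solution.
m² = 2 gives m = ±√(2) ≈ ±1.4142.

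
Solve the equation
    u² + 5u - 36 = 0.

Factor: (u + 9)(u - 4) = 0.
So u = -9 or u = 4.

u = -9 or u = 4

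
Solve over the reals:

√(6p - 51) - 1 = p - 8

p = 10

Isolate the radical: √(6p - 51) = p - 7.
Square both sides: 6p - 51 = (p - 7)².
Expand and rearrange: p² - 20p + 100 = 0.
This gives the repeated root p = 10.
Check in the original equation:
  p = 10: √(9) = 3, while p - 7 = 3 — valid.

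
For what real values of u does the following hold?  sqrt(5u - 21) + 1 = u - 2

Isolate the radical: sqrt(5u - 21) = u - 3.
Square both sides: 5u - 21 = (u - 3)^2.
Expand and rearrange: u^2 - 11u + 30 = 0.
Solving gives u = 6 or u = 5.
Check each candidate in the original equation:
  u = 6: sqrt(9) = 3, while u - 3 = 3 — valid.
  u = 5: sqrt(4) = 2, while u - 3 = 2 — valid.

u = 5 or u = 6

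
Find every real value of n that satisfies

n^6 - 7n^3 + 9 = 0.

n = 1.1928 or n = 1.7438

Let u = n^3. The equation becomes u^2 - 7u + 9 = 0.
By the quadratic formula, u = sqrt(13)/2 + 7/2 or u = 7/2 - sqrt(13)/2.
n^3 = sqrt(13)/2 + 7/2 gives n = (sqrt(13)/2 + 7/2)^(1/3) ~= 1.7438.
n^3 = 7/2 - sqrt(13)/2 gives n = (7/2 - sqrt(13)/2)^(1/3) ~= 1.1928.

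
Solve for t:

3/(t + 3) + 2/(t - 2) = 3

Multiply both sides by (t + 3)(t - 2):
3(t - 2) + 2(t + 3) = 3(t + 3)(t - 2).
Expand and collect terms: 3t² - 2t - 18 = 0.
By the quadratic formula, t = (2 ± √220) / 6, so t ≈ 2.8054 or t ≈ -2.1387.
Neither value makes a denominator zero (t ≠ -3, t ≠ 2), so both are valid.

t = -2.1387 or t = 2.8054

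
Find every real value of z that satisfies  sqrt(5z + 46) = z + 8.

z = -2

Square both sides: 5z + 46 = (z + 8)^2.
Expand and rearrange: z^2 + 11z + 18 = 0.
Solving gives z = -2 or z = -9.
Check each candidate in the original equation:
  z = -2: sqrt(36) = 6, while z + 8 = 6 — valid.
  z = -9: sqrt(1) = 1, while z + 8 = -1 — extraneous.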